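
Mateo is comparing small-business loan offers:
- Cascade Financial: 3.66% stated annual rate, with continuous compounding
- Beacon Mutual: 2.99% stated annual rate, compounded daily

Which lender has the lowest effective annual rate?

Cascade Financial: e^0.0366 − 1 = 3.728%
Beacon Mutual: (1 + 0.0299/365)^365 − 1 = 3.035%
The lowest effective annual rate is Beacon Mutual at 3.035%.

Beacon Mutual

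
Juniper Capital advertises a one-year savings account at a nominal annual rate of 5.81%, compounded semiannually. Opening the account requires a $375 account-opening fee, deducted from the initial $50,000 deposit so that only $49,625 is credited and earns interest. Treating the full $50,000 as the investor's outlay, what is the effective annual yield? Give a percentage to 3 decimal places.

5.100%

Value after one year: 49,625 × (1 + 0.0581/2)^2 = 49,625 × 1.058944 = $52,550.09.
Effective yield on the $50,000 outlay: 52,550.09 / 50,000 − 1 = 0.051002 = 5.100%.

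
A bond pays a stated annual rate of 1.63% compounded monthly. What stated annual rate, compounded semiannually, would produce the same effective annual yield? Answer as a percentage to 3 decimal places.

EAR = (1 + 0.0163/12)^12 − 1 = 0.016422.
Solve (1 + r/2)^2 = 1.016422: r/2 = 1.016422^(1/2) − 1 = 0.008178, so r = 0.016355 = 1.636%.

1.636%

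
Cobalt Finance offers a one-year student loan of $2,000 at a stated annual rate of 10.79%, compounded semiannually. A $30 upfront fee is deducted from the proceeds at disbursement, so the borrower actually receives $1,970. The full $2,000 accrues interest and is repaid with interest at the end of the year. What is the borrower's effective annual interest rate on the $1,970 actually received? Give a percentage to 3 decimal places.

12.773%

Amount owed after one year: 2,000 × (1 + 0.1079/2)^2 = 2,000 × 1.110811 = $2,221.62.
Effective rate on net proceeds: 2,221.62 / 1,970 − 1 = 0.127726 = 12.773%.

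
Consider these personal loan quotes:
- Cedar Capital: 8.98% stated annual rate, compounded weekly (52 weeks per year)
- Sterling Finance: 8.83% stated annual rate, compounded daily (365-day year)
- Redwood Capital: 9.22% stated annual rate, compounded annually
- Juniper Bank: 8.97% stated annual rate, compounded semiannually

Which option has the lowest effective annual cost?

Cedar Capital: (1 + 0.0898/52)^52 − 1 = 9.387%
Sterling Finance: (1 + 0.0883/365)^365 − 1 = 9.230%
Redwood Capital: compounded annually, EAR = 9.220%
Juniper Bank: (1 + 0.0897/2)^2 − 1 = 9.171%
The lowest effective annual rate is Juniper Bank at 9.171%.

Juniper Bank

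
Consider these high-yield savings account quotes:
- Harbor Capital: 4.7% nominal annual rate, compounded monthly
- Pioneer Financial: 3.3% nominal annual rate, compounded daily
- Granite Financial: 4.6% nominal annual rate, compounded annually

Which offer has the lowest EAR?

Harbor Capital: (1 + 0.047/12)^12 − 1 = 4.803%
Pioneer Financial: (1 + 0.033/365)^365 − 1 = 3.355%
Granite Financial: compounded annually, EAR = 4.600%
The lowest effective annual rate is Pioneer Financial at 3.355%.

Pioneer Financial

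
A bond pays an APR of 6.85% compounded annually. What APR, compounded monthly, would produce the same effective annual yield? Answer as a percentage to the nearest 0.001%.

Compounded annually, EAR = nominal = 0.068500.
Solve (1 + r/12)^12 = 1.068500: r/12 = 1.068500^(1/12) − 1 = 0.005537, so r = 0.066439 = 6.644%.

6.644%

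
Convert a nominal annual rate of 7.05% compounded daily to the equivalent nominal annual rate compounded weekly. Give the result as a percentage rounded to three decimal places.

7.054%

EAR = (1 + 0.0705/365)^365 − 1 = 0.073037.
Solve (1 + r/52)^52 = 1.073037: r/52 = 1.073037^(1/52) − 1 = 0.001357, so r = 0.070541 = 7.054%.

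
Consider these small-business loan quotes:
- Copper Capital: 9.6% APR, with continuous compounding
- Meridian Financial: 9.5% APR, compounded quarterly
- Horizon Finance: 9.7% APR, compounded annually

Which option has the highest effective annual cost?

Copper Capital

Copper Capital: e^0.096 − 1 = 10.076%
Meridian Financial: (1 + 0.095/4)^4 − 1 = 9.844%
Horizon Finance: compounded annually, EAR = 9.700%
The highest effective annual rate is Copper Capital at 10.076%.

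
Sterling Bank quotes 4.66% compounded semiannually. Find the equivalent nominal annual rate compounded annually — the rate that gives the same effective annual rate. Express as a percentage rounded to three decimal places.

EAR = (1 + 0.0466/2)^2 − 1 = 0.047143.
Compounded annually, the equivalent nominal rate is the EAR itself: 4.714%.

4.714%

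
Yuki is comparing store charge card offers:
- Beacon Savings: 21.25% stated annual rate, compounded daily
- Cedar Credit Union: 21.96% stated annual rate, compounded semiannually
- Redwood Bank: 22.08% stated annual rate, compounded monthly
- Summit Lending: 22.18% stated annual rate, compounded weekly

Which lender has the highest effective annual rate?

Beacon Savings: (1 + 0.2125/365)^365 − 1 = 23.669%
Cedar Credit Union: (1 + 0.2196/2)^2 − 1 = 23.166%
Redwood Bank: (1 + 0.2208/12)^12 − 1 = 24.457%
Summit Lending: (1 + 0.2218/52)^52 − 1 = 24.773%
The highest effective annual rate is Summit Lending at 24.773%.

Summit Lending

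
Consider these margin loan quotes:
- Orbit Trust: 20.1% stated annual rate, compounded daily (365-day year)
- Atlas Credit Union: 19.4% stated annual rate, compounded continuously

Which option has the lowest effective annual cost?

Atlas Credit Union

Orbit Trust: (1 + 0.201/365)^365 − 1 = 22.256%
Atlas Credit Union: e^0.194 − 1 = 21.410%
The lowest effective annual rate is Atlas Credit Union at 21.410%.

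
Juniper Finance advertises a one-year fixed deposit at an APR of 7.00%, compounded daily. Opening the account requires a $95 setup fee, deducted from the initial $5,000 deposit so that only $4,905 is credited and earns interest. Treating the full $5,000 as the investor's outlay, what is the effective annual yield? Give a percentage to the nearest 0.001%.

Value after one year: 4,905 × (1 + 0.0700/365)^365 = 4,905 × 1.072501 = $5,260.62.
Effective yield on the $5,000 outlay: 5,260.62 / 5,000 − 1 = 0.052123 = 5.212%.

5.212%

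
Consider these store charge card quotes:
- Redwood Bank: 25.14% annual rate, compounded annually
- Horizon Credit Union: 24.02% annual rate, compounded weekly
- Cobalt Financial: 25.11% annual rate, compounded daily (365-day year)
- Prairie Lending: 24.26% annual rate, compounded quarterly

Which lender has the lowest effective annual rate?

Redwood Bank

Redwood Bank: compounded annually, EAR = 25.140%
Horizon Credit Union: (1 + 0.2402/52)^52 − 1 = 27.080%
Cobalt Financial: (1 + 0.2511/365)^365 − 1 = 28.533%
Prairie Lending: (1 + 0.2426/4)^4 − 1 = 26.558%
The lowest effective annual rate is Redwood Bank at 25.140%.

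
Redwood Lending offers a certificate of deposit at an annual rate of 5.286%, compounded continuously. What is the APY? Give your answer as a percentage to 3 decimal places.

5.428%

With continuous compounding, EAR = e^0.05286 − 1.
e^0.05286 = 1.054282, so EAR = 0.054282 = 5.428%.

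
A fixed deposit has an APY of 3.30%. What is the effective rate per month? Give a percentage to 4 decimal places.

The per-month rate i satisfies (1 + i)^12 = 1 + 0.0330.
i = 1.0330^(1/12) − 1 = 0.0027093 = 0.2709%.

0.2709%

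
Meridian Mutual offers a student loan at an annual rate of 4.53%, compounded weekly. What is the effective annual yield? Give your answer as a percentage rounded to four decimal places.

EAR = (1 + 0.0453/52)^52 − 1.
= 1.046321 − 1 = 4.6321%.

4.6321%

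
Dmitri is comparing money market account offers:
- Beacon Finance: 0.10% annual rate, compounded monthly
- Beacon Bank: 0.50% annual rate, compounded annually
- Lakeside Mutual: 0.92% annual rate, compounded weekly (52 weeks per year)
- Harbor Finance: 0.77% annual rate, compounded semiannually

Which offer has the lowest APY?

Beacon Finance

Beacon Finance: (1 + 0.0010/12)^12 − 1 = 0.100%
Beacon Bank: compounded annually, EAR = 0.500%
Lakeside Mutual: (1 + 0.0092/52)^52 − 1 = 0.924%
Harbor Finance: (1 + 0.0077/2)^2 − 1 = 0.771%
The lowest effective annual rate is Beacon Finance at 0.100%.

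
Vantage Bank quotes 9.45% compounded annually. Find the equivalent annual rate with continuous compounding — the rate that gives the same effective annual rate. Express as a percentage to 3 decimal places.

9.030%

Compounded annually, EAR = nominal = 0.094500.
Equivalent continuous rate: r = ln(1 + 0.094500) = 0.090298 = 9.030%.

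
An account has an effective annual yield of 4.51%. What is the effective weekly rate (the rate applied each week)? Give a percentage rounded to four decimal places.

0.0849%

The per-week rate i satisfies (1 + i)^52 = 1 + 0.0451.
i = 1.0451^(1/52) − 1 = 0.0008487 = 0.0849%.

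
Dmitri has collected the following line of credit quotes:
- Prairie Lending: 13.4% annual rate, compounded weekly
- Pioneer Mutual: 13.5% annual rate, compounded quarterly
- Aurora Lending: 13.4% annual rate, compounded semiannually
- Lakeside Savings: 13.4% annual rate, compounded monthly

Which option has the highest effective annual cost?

Prairie Lending: (1 + 0.134/52)^52 − 1 = 14.320%
Pioneer Mutual: (1 + 0.135/4)^4 − 1 = 14.199%
Aurora Lending: (1 + 0.134/2)^2 − 1 = 13.849%
Lakeside Savings: (1 + 0.134/12)^12 − 1 = 14.254%
The highest effective annual rate is Prairie Lending at 14.320%.

Prairie Lending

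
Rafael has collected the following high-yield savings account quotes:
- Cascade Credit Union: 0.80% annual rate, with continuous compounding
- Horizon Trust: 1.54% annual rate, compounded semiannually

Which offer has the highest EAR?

Cascade Credit Union: e^0.0080 − 1 = 0.803%
Horizon Trust: (1 + 0.0154/2)^2 − 1 = 1.546%
The highest effective annual rate is Horizon Trust at 1.546%.

Horizon Trust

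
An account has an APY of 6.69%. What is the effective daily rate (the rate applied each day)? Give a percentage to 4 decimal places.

The per-day rate i satisfies (1 + i)^365 = 1 + 0.0669.
i = 1.0669^(1/365) − 1 = 0.0001774 = 0.0177%.

0.0177%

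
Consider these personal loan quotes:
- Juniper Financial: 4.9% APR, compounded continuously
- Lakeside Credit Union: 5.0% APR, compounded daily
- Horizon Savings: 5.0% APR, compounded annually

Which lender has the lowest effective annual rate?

Horizon Savings

Juniper Financial: e^0.049 − 1 = 5.022%
Lakeside Credit Union: (1 + 0.050/365)^365 − 1 = 5.127%
Horizon Savings: compounded annually, EAR = 5.000%
The lowest effective annual rate is Horizon Savings at 5.000%.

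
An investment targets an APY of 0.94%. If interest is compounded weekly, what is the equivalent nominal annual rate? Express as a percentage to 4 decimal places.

0.9357%

(1 + r/52)^52 − 1 = 0.0094, so 1 + r/52 = 1.0094^(1/52).
r/52 = 0.000180, so r = 0.009357 = 0.9357%.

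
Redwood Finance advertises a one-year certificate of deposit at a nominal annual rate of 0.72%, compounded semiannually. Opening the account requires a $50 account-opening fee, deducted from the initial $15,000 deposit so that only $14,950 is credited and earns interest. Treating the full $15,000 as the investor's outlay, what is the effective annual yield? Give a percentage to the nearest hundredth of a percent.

0.39%

Value after one year: 14,950 × (1 + 0.0072/2)^2 = 14,950 × 1.007213 = $15,057.83.
Effective yield on the $15,000 outlay: 15,057.83 / 15,000 − 1 = 0.003856 = 0.39%.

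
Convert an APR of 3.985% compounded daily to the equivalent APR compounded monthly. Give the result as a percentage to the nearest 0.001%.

EAR = (1 + 0.03985/365)^365 − 1 = 0.040652.
Solve (1 + r/12)^12 = 1.040652: r/12 = 1.040652^(1/12) − 1 = 0.003326, so r = 0.039914 = 3.991%.

3.991%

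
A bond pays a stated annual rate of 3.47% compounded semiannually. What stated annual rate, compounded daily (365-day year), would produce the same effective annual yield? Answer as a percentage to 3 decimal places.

EAR = (1 + 0.0347/2)^2 − 1 = 0.035001.
Solve (1 + r/365)^365 = 1.035001: r/365 = 1.035001^(1/365) − 1 = 0.000094, so r = 0.034404 = 3.440%.

3.440%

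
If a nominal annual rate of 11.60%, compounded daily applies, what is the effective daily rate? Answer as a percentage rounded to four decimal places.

With a nominal annual rate compounded daily, the periodic rate is the nominal rate divided by 365.
i = 0.1160 / 365 = 0.0003178 = 0.0318%.

0.0318%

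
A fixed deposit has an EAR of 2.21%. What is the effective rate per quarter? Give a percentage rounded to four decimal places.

The per-quarter rate i satisfies (1 + i)^4 = 1 + 0.0221.
i = 1.0221^(1/4) − 1 = 0.0054798 = 0.5480%.

0.5480%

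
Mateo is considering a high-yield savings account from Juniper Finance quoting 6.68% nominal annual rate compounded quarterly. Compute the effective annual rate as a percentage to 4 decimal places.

EAR = (1 + 0.0668/4)^4 − 1.
= 1.068492 − 1 = 6.8492%.

6.8492%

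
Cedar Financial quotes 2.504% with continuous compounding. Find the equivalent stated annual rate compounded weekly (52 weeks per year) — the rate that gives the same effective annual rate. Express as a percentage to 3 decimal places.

2.505%

EAR under continuous compounding: e^0.02504 − 1 = 0.025356.
Solve (1 + r/52)^52 = 1.025356: r/52 = 1.025356^(1/52) − 1 = 0.000482, so r = 0.025046 = 2.505%.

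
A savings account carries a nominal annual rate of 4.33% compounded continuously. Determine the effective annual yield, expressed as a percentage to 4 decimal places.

With continuous compounding, EAR = e^0.0433 − 1.
e^0.0433 = 1.044251, so EAR = 0.044251 = 4.4251%.

4.4251%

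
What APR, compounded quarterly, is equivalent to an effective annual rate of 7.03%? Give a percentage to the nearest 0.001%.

(1 + r/4)^4 − 1 = 0.0703, so 1 + r/4 = 1.0703^(1/4).
r/4 = 0.017130, so r = 0.068519 = 6.852%.

6.852%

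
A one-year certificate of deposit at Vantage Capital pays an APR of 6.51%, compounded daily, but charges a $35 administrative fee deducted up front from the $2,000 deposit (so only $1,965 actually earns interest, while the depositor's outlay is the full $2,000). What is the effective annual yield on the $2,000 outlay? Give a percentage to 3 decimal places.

Value after one year: 1,965 × (1 + 0.0651/365)^365 = 1,965 × 1.067260 = $2,097.17.
Effective yield on the $2,000 outlay: 2,097.17 / 2,000 − 1 = 0.048583 = 4.858%.

4.858%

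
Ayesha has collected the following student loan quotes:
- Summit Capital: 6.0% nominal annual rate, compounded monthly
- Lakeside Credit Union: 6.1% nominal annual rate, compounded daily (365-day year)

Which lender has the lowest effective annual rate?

Summit Capital: (1 + 0.060/12)^12 − 1 = 6.168%
Lakeside Credit Union: (1 + 0.061/365)^365 − 1 = 6.289%
The lowest effective annual rate is Summit Capital at 6.168%.

Summit Capital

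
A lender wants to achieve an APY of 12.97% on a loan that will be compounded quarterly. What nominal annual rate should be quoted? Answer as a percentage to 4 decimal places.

(1 + r/4)^4 − 1 = 0.1297, so 1 + r/4 = 1.1297^(1/4).
r/4 = 0.030958, so r = 0.123830 = 12.3830%.

12.3830%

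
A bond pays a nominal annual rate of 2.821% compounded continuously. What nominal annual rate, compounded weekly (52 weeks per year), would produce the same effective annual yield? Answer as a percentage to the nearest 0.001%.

2.822%

EAR under continuous compounding: e^0.02821 − 1 = 0.028612.
Solve (1 + r/52)^52 = 1.028612: r/52 = 1.028612^(1/52) − 1 = 0.000543, so r = 0.028218 = 2.822%.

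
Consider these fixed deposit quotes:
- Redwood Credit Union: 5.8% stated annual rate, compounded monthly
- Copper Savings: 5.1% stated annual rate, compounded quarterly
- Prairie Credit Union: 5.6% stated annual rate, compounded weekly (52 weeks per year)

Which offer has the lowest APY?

Redwood Credit Union: (1 + 0.058/12)^12 − 1 = 5.957%
Copper Savings: (1 + 0.051/4)^4 − 1 = 5.198%
Prairie Credit Union: (1 + 0.056/52)^52 − 1 = 5.757%
The lowest effective annual rate is Copper Savings at 5.198%.

Copper Savings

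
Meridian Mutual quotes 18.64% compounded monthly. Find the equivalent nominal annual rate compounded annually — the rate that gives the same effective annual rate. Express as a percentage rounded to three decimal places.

EAR = (1 + 0.1864/12)^12 − 1 = 0.203179.
Compounded annually, the equivalent nominal rate is the EAR itself: 20.318%.

20.318%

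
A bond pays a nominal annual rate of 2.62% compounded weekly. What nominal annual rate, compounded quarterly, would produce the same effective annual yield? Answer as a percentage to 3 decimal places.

EAR = (1 + 0.0262/52)^52 − 1 = 0.026539.
Solve (1 + r/4)^4 = 1.026539: r/4 = 1.026539^(1/4) − 1 = 0.006570, so r = 0.026279 = 2.628%.

2.628%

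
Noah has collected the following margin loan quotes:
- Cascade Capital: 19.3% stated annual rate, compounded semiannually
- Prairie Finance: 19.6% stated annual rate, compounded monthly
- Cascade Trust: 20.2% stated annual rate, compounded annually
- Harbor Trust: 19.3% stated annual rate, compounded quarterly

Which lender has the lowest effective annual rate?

Cascade Capital: (1 + 0.193/2)^2 − 1 = 20.231%
Prairie Finance: (1 + 0.196/12)^12 − 1 = 21.460%
Cascade Trust: compounded annually, EAR = 20.200%
Harbor Trust: (1 + 0.193/4)^4 − 1 = 20.742%
The lowest effective annual rate is Cascade Trust at 20.200%.

Cascade Trust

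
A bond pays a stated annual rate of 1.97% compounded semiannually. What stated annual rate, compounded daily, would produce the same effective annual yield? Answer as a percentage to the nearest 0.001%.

1.960%

EAR = (1 + 0.0197/2)^2 − 1 = 0.019797.
Solve (1 + r/365)^365 = 1.019797: r/365 = 1.019797^(1/365) − 1 = 0.000054, so r = 0.019604 = 1.960%.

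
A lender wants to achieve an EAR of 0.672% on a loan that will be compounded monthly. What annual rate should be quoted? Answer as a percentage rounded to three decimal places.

(1 + r/12)^12 − 1 = 0.00672, so 1 + r/12 = 1.00672^(1/12).
r/12 = 0.000558, so r = 0.006699 = 0.670%.

0.670%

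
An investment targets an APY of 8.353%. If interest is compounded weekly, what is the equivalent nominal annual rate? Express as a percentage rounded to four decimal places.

(1 + r/52)^52 − 1 = 0.08353, so 1 + r/52 = 1.08353^(1/52).
r/52 = 0.001544, so r = 0.080286 = 8.0286%.

8.0286%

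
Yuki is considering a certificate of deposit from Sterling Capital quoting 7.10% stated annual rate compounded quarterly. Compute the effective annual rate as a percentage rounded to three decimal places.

7.291%

EAR = (1 + 0.0710/4)^4 − 1.
= (1 + 0.017750)^4 − 1 = 1.072913 − 1 = 7.291%.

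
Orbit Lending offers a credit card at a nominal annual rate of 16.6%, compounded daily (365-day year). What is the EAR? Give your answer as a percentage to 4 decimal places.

EAR = (1 + 0.166/365)^365 − 1.
= 1.180529 − 1 = 18.0529%.

18.0529%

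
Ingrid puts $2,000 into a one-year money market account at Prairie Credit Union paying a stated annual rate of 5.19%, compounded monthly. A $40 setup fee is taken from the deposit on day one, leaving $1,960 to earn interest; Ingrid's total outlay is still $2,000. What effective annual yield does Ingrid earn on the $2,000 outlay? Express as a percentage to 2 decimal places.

3.21%

Value after one year: 1,960 × (1 + 0.0519/12)^12 = 1,960 × 1.053153 = $2,064.18.
Effective yield on the $2,000 outlay: 2,064.18 / 2,000 − 1 = 0.032089 = 3.21%.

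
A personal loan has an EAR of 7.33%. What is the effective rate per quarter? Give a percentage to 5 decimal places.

1.78418%

The per-quarter rate i satisfies (1 + i)^4 = 1 + 0.0733.
i = 1.0733^(1/4) − 1 = 0.0178418 = 1.78418%.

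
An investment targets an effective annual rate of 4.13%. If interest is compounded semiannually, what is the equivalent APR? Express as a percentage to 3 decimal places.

4.088%

(1 + r/2)^2 − 1 = 0.0413, so 1 + r/2 = 1.0413^(1/2).
r/2 = 0.020441, so r = 0.040882 = 4.088%.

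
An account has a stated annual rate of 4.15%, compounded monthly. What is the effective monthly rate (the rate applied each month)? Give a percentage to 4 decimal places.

With a nominal annual rate compounded monthly, the periodic rate is the nominal rate divided by 12.
i = 0.0415 / 12 = 0.0034583 = 0.3458%.

0.3458%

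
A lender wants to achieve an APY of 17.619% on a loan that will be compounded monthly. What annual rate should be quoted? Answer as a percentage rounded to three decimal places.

16.338%

(1 + r/12)^12 − 1 = 0.17619, so 1 + r/12 = 1.17619^(1/12).
r/12 = 0.013615, so r = 0.163383 = 16.338%.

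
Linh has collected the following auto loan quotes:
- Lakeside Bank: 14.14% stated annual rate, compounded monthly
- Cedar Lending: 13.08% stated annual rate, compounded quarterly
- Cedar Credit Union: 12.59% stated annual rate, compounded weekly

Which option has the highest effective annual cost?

Lakeside Bank: (1 + 0.1414/12)^12 − 1 = 15.093%
Cedar Lending: (1 + 0.1308/4)^4 − 1 = 13.736%
Cedar Credit Union: (1 + 0.1259/52)^52 − 1 = 13.400%
The highest effective annual rate is Lakeside Bank at 15.093%.

Lakeside Bank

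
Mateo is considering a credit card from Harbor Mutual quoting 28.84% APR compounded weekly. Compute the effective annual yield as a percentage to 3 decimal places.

33.323%

EAR = (1 + 0.2884/52)^52 − 1.
= 1.333228 − 1 = 33.323%.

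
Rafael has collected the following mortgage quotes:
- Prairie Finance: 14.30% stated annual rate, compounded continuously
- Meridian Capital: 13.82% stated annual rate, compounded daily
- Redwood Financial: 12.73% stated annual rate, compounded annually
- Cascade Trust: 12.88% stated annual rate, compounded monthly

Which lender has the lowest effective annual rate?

Redwood Financial

Prairie Finance: e^0.1430 − 1 = 15.373%
Meridian Capital: (1 + 0.1382/365)^365 − 1 = 14.818%
Redwood Financial: compounded annually, EAR = 12.730%
Cascade Trust: (1 + 0.1288/12)^12 − 1 = 13.668%
The lowest effective annual rate is Redwood Financial at 12.730%.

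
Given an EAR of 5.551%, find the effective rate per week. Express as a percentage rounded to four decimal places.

0.1039%

The per-week rate i satisfies (1 + i)^52 = 1 + 0.05551.
i = 1.05551^(1/52) − 1 = 0.0010395 = 0.1039%.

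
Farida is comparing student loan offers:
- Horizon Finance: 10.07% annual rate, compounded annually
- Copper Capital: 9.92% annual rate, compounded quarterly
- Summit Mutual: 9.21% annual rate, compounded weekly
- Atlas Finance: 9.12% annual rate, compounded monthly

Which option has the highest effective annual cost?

Horizon Finance: compounded annually, EAR = 10.070%
Copper Capital: (1 + 0.0992/4)^4 − 1 = 10.295%
Summit Mutual: (1 + 0.0921/52)^52 − 1 = 9.639%
Atlas Finance: (1 + 0.0912/12)^12 − 1 = 9.511%
The highest effective annual rate is Copper Capital at 10.295%.

Copper Capital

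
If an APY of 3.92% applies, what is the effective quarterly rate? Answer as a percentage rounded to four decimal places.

The per-quarter rate i satisfies (1 + i)^4 = 1 + 0.0392.
i = 1.0392^(1/4) − 1 = 0.0096591 = 0.9659%.

0.9659%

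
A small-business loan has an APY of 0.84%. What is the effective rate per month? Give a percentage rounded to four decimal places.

0.0697%

The per-month rate i satisfies (1 + i)^12 = 1 + 0.0084.
i = 1.0084^(1/12) − 1 = 0.0006973 = 0.0697%.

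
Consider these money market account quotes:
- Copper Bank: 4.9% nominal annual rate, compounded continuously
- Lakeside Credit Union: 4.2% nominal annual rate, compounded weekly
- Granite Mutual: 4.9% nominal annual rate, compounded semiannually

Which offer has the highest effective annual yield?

Copper Bank

Copper Bank: e^0.049 − 1 = 5.022%
Lakeside Credit Union: (1 + 0.042/52)^52 − 1 = 4.288%
Granite Mutual: (1 + 0.049/2)^2 − 1 = 4.960%
The highest effective annual rate is Copper Bank at 5.022%.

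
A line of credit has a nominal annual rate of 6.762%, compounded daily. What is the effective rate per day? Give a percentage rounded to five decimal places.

0.01853%

With a nominal annual rate compounded daily, the periodic rate is the nominal rate divided by 365.
i = 0.06762 / 365 = 0.0001853 = 0.01853%.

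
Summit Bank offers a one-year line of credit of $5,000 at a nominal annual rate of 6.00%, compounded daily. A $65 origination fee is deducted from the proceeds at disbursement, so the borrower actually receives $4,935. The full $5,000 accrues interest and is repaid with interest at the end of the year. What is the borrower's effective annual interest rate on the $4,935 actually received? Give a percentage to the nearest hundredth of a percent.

7.58%

Amount owed after one year: 5,000 × (1 + 0.0600/365)^365 = 5,000 × 1.061831 = $5,309.16.
Effective rate on net proceeds: 5,309.16 / 4,935 − 1 = 0.075817 = 7.58%.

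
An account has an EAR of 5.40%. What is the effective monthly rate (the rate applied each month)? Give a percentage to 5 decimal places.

0.43923%

The per-month rate i satisfies (1 + i)^12 = 1 + 0.0540.
i = 1.0540^(1/12) − 1 = 0.0043923 = 0.43923%.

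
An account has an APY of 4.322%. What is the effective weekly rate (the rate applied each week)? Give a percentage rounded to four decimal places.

The per-week rate i satisfies (1 + i)^52 = 1 + 0.04322.
i = 1.04322^(1/52) − 1 = 0.0008140 = 0.0814%.

0.0814%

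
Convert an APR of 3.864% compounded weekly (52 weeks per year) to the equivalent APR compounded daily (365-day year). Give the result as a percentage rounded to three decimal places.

3.863%

EAR = (1 + 0.03864/52)^52 − 1 = 0.039381.
Solve (1 + r/365)^365 = 1.039381: r/365 = 1.039381^(1/365) − 1 = 0.000106, so r = 0.038628 = 3.863%.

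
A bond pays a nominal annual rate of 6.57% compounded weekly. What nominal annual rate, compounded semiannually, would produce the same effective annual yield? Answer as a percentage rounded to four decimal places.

EAR = (1 + 0.0657/52)^52 − 1 = 0.067862.
Solve (1 + r/2)^2 = 1.067862: r/2 = 1.067862^(1/2) − 1 = 0.033374, so r = 0.066748 = 6.6748%.

6.6748%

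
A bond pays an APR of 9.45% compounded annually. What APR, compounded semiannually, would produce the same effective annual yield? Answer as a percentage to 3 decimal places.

Compounded annually, EAR = nominal = 0.094500.
Solve (1 + r/2)^2 = 1.094500: r/2 = 1.094500^(1/2) − 1 = 0.046184, so r = 0.092367 = 9.237%.

9.237%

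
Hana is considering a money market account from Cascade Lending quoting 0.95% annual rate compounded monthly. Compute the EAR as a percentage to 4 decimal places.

EAR = (1 + 0.0095/12)^12 − 1.
= (1 + 0.000792)^12 − 1 = 1.009541 − 1 = 0.9541%.

0.9541%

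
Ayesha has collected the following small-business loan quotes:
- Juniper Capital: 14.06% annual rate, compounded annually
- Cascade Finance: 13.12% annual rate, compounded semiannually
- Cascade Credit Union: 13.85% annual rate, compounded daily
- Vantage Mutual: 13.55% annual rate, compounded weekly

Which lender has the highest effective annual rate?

Cascade Credit Union

Juniper Capital: compounded annually, EAR = 14.060%
Cascade Finance: (1 + 0.1312/2)^2 − 1 = 13.550%
Cascade Credit Union: (1 + 0.1385/365)^365 − 1 = 14.852%
Vantage Mutual: (1 + 0.1355/52)^52 − 1 = 14.491%
The highest effective annual rate is Cascade Credit Union at 14.852%.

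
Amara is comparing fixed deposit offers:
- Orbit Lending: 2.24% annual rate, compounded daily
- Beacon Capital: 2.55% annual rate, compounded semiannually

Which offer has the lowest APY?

Orbit Lending: (1 + 0.0224/365)^365 − 1 = 2.265%
Beacon Capital: (1 + 0.0255/2)^2 − 1 = 2.566%
The lowest effective annual rate is Orbit Lending at 2.265%.

Orbit Lending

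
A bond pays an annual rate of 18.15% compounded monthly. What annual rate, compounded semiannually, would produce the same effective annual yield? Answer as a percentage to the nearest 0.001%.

18.850%

EAR = (1 + 0.1815/12)^12 − 1 = 0.197386.
Solve (1 + r/2)^2 = 1.197386: r/2 = 1.197386^(1/2) − 1 = 0.094251, so r = 0.188503 = 18.850%.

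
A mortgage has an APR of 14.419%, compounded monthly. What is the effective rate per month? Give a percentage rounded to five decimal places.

1.20158%

With a nominal annual rate compounded monthly, the periodic rate is the nominal rate divided by 12.
i = 0.14419 / 12 = 0.0120158 = 1.20158%.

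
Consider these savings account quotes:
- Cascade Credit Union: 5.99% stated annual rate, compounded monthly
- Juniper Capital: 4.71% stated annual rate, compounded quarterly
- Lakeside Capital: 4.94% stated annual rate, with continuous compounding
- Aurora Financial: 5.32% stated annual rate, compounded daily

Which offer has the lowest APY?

Cascade Credit Union: (1 + 0.0599/12)^12 − 1 = 6.157%
Juniper Capital: (1 + 0.0471/4)^4 − 1 = 4.794%
Lakeside Capital: e^0.0494 − 1 = 5.064%
Aurora Financial: (1 + 0.0532/365)^365 − 1 = 5.464%
The lowest effective annual rate is Juniper Capital at 4.794%.

Juniper Capital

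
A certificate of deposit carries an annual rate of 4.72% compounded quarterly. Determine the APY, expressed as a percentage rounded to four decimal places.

4.8042%

EAR = (1 + 0.0472/4)^4 − 1.
= (1 + 0.011800)^4 − 1 = 1.048042 − 1 = 4.8042%.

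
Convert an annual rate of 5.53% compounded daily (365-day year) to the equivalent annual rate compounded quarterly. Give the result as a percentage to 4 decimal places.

EAR = (1 + 0.0553/365)^365 − 1 = 0.056853.
Solve (1 + r/4)^4 = 1.056853: r/4 = 1.056853^(1/4) − 1 = 0.013920, so r = 0.055680 = 5.5680%.

5.5680%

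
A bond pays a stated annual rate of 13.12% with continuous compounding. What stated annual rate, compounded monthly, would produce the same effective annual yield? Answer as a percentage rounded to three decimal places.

EAR under continuous compounding: e^0.1312 − 1 = 0.140196.
Solve (1 + r/12)^12 = 1.140196: r/12 = 1.140196^(1/12) − 1 = 0.010993, so r = 0.131920 = 13.192%.

13.192%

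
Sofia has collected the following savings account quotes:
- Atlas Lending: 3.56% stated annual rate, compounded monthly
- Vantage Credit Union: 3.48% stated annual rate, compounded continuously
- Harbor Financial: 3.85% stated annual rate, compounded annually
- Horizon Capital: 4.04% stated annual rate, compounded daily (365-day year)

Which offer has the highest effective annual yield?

Horizon Capital

Atlas Lending: (1 + 0.0356/12)^12 − 1 = 3.619%
Vantage Credit Union: e^0.0348 − 1 = 3.541%
Harbor Financial: compounded annually, EAR = 3.850%
Horizon Capital: (1 + 0.0404/365)^365 − 1 = 4.122%
The highest effective annual rate is Horizon Capital at 4.122%.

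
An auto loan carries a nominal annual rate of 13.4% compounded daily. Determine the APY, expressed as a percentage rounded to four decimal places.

EAR = (1 + 0.134/365)^365 − 1.
= (1 + 0.000367)^365 − 1 = 1.143365 − 1 = 14.3365%.

14.3365%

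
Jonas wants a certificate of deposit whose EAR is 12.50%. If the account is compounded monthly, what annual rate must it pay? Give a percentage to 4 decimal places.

(1 + r/12)^12 − 1 = 0.1250, so 1 + r/12 = 1.1250^(1/12).
r/12 = 0.009864, so r = 0.118363 = 11.8363%.

11.8363%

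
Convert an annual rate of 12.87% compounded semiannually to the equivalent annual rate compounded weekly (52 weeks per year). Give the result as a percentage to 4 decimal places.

EAR = (1 + 0.1287/2)^2 − 1 = 0.132841.
Solve (1 + r/52)^52 = 1.132841: r/52 = 1.132841^(1/52) − 1 = 0.002402, so r = 0.124878 = 12.4878%.

12.4878%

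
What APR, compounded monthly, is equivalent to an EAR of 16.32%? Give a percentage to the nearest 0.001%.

15.213%

(1 + r/12)^12 − 1 = 0.1632, so 1 + r/12 = 1.1632^(1/12).
r/12 = 0.012678, so r = 0.152131 = 15.213%.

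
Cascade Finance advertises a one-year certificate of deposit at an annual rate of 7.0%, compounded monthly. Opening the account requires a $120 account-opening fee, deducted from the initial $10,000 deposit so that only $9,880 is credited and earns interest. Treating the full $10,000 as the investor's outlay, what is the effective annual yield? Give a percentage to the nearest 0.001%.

5.942%

Value after one year: 9,880 × (1 + 0.070/12)^12 = 9,880 × 1.072290 = $10,594.23.
Effective yield on the $10,000 outlay: 10,594.23 / 10,000 − 1 = 0.059423 = 5.942%.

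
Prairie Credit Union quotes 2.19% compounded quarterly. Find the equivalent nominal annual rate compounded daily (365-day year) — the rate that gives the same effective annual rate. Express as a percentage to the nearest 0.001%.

2.184%

EAR = (1 + 0.0219/4)^4 − 1 = 0.022081.
Solve (1 + r/365)^365 = 1.022081: r/365 = 1.022081^(1/365) − 1 = 0.000060, so r = 0.021841 = 2.184%.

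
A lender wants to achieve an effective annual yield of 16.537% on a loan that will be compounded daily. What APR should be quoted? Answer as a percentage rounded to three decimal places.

(1 + r/365)^365 − 1 = 0.16537, so 1 + r/365 = 1.16537^(1/365).
r/365 = 0.000419, so r = 0.153071 = 15.307%.

15.307%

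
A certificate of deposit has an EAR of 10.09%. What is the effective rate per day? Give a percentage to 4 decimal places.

The per-day rate i satisfies (1 + i)^365 = 1 + 0.1009.
i = 1.1009^(1/365) − 1 = 0.0002634 = 0.0263%.

0.0263%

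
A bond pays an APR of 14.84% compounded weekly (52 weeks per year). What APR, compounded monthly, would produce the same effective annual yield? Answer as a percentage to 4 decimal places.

14.9107%

EAR = (1 + 0.1484/52)^52 − 1 = 0.159732.
Solve (1 + r/12)^12 = 1.159732: r/12 = 1.159732^(1/12) − 1 = 0.012426, so r = 0.149107 = 14.9107%.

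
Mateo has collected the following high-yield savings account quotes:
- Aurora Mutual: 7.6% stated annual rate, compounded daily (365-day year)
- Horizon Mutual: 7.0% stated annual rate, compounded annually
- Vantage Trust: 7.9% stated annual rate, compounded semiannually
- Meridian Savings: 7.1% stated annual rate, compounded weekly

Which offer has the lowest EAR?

Aurora Mutual: (1 + 0.076/365)^365 − 1 = 7.895%
Horizon Mutual: compounded annually, EAR = 7.000%
Vantage Trust: (1 + 0.079/2)^2 − 1 = 8.056%
Meridian Savings: (1 + 0.071/52)^52 − 1 = 7.353%
The lowest effective annual rate is Horizon Mutual at 7.000%.

Horizon Mutual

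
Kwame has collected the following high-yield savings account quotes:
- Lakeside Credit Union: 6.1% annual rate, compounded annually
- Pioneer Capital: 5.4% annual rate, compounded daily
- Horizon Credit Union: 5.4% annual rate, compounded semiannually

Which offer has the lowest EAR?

Horizon Credit Union

Lakeside Credit Union: compounded annually, EAR = 6.100%
Pioneer Capital: (1 + 0.054/365)^365 − 1 = 5.548%
Horizon Credit Union: (1 + 0.054/2)^2 − 1 = 5.473%
The lowest effective annual rate is Horizon Credit Union at 5.473%.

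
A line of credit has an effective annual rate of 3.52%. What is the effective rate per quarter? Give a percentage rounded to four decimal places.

0.8686%

The per-quarter rate i satisfies (1 + i)^4 = 1 + 0.0352.
i = 1.0352^(1/4) − 1 = 0.0086862 = 0.8686%.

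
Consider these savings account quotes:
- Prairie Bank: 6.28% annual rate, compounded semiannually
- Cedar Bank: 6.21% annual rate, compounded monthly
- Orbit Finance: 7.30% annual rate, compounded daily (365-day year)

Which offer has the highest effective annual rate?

Prairie Bank: (1 + 0.0628/2)^2 − 1 = 6.379%
Cedar Bank: (1 + 0.0621/12)^12 − 1 = 6.390%
Orbit Finance: (1 + 0.0730/365)^365 − 1 = 7.572%
The highest effective annual rate is Orbit Finance at 7.572%.

Orbit Finance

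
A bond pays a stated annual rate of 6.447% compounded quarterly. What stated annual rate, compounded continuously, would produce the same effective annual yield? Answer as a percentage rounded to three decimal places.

6.396%

EAR = (1 + 0.06447/4)^4 − 1 = 0.066045.
Equivalent continuous rate: r = ln(1 + 0.066045) = 0.063956 = 6.396%.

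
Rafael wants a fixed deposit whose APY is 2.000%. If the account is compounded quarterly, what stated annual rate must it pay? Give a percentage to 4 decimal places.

(1 + r/4)^4 − 1 = 0.02000, so 1 + r/4 = 1.02000^(1/4).
r/4 = 0.004963, so r = 0.019852 = 1.9852%.

1.9852%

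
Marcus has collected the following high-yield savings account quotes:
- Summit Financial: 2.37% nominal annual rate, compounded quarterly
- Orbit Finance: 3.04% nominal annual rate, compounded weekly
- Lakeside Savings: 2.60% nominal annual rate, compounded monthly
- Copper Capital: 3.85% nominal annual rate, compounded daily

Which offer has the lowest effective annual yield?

Summit Financial: (1 + 0.0237/4)^4 − 1 = 2.391%
Orbit Finance: (1 + 0.0304/52)^52 − 1 = 3.086%
Lakeside Savings: (1 + 0.0260/12)^12 − 1 = 2.631%
Copper Capital: (1 + 0.0385/365)^365 − 1 = 3.925%
The lowest effective annual rate is Summit Financial at 2.391%.

Summit Financial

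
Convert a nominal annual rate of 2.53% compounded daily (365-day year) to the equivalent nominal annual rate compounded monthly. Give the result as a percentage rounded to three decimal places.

EAR = (1 + 0.0253/365)^365 − 1 = 0.025622.
Solve (1 + r/12)^12 = 1.025622: r/12 = 1.025622^(1/12) − 1 = 0.002110, so r = 0.025326 = 2.533%.

2.533%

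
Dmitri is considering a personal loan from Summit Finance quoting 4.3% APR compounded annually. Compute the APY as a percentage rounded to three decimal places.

4.300%

Annual compounding means the effective rate equals the nominal rate: 4.300%.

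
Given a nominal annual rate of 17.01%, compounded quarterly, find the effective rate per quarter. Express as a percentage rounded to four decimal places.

4.2525%

With a nominal annual rate compounded quarterly, the periodic rate is the nominal rate divided by 4.
i = 0.1701 / 4 = 0.0425250 = 4.2525%.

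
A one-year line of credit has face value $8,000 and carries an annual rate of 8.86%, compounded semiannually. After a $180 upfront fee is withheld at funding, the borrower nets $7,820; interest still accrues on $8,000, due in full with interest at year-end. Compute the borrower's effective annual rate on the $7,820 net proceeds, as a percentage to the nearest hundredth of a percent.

Amount owed after one year: 8,000 × (1 + 0.0886/2)^2 = 8,000 × 1.090562 = $8,724.50.
Effective rate on net proceeds: 8,724.50 / 7,820 − 1 = 0.115665 = 11.57%.

11.57%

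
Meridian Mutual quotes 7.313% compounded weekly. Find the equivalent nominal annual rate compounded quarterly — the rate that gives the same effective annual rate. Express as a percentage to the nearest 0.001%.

7.375%

EAR = (1 + 0.07313/52)^52 − 1 = 0.075815.
Solve (1 + r/4)^4 = 1.075815: r/4 = 1.075815^(1/4) − 1 = 0.018438, so r = 0.073750 = 7.375%.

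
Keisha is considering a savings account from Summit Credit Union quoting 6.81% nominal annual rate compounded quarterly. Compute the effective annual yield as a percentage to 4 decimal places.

EAR = (1 + 0.0681/4)^4 − 1.
= (1 + 0.017025)^4 − 1 = 1.069859 − 1 = 6.9859%.

6.9859%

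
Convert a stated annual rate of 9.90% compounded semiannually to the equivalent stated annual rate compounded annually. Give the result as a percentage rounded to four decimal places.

EAR = (1 + 0.0990/2)^2 − 1 = 0.101450.
Compounded annually, the equivalent nominal rate is the EAR itself: 10.1450%.

10.1450%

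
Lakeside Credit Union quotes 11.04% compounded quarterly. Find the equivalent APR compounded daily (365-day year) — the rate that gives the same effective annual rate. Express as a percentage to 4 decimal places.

10.8920%

EAR = (1 + 0.1104/4)^4 − 1 = 0.115055.
Solve (1 + r/365)^365 = 1.115055: r/365 = 1.115055^(1/365) − 1 = 0.000298, so r = 0.108920 = 10.8920%.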